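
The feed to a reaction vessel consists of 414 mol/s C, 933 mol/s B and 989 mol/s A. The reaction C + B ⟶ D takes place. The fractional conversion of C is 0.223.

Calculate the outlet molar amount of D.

92.3 mol/s

C reacted = 0.223 × 414 = 92.32 mol/s; ν_C = −1, so ξ = 92.32/1 = 92.32 mol/s.
Outlet amounts (n = n₀ + ν ξ):
  C: 414 − 1(92.32) = 321.7
  B: 933 − 1(92.32) = 840.7
  D: 0 + 1(92.32) = 92.32
  A: 989 (inert)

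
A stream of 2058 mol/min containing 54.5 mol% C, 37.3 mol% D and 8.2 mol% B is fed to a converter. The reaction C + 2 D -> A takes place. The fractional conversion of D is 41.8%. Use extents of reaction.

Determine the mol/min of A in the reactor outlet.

D reacted = 0.418 × 767.6 = 320.9 mol/min; ν_D = −2, so ξ = 320.9/2 = 160.4 mol/min.
Outlet amounts (n = n₀ + ν ξ):
  C: 1122 − 1(160.4) = 961.2
  D: 767.6 − 2(160.4) = 446.8
  A: 0 + 1(160.4) = 160.4
  B: 168.8 (inert)

160 mol/min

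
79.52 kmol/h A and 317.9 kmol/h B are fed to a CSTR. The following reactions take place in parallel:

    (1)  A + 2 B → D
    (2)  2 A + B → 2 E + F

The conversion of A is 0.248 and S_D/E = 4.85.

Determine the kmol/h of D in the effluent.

Conversion of A: A consumed = 0.248 × 79.52 = 19.72 kmol/h = 1ξ₁ + 2ξ₂.
Selectivity: 1ξ₁ / (2ξ₂) = 4.85 → ξ₁ = 9.7 ξ₂.
Substitute: (1·9.7 + 2) ξ₂ = 19.72 → ξ₂ = 1.686 kmol/h, ξ₁ = 16.35 kmol/h.
Outlet amounts (n = n₀ + Σ ν·ξ):
  A: 79.52 − 1(16.35) − 2(1.686) = 59.8
  B: 317.9 − 2(16.35) − 1(1.686) = 283.5
  D: 0 + 1(16.35) = 16.35
  E: 0 + 2(1.686) = 3.371
  F: 0 + 1(1.686) = 1.686

16.3 kmol/h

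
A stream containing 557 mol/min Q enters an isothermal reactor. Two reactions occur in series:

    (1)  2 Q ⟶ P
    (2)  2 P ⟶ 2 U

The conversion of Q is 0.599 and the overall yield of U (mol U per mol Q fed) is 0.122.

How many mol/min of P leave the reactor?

Conversion of Q: Q consumed = 2ξ₁ = 0.599 × 557 → ξ₁ = 166.8 mol/min.
Yield of U: 2ξ₂ / 557 = 0.122 → ξ₂ = 33.98 mol/min.
Outlet amounts (n = n₀ + Σ ν·ξ):
  Q: 557 − 2(166.8) = 223.4
  P: 0 + 1(166.8) − 2(33.98) = 98.87
  U: 0 + 2(33.98) = 67.95

98.9 mol/min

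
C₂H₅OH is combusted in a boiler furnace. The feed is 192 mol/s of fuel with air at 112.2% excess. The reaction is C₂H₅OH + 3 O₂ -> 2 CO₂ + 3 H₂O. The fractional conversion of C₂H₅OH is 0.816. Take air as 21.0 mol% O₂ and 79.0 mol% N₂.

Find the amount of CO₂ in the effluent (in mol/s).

313 mol/s

Stoichiometric O₂ = 3 × 192 = 576 mol/s; O₂ fed = 576 × 2.122 = 1222 mol/s.
N₂ fed = 1222 × 79/21 = 4598 mol/s.
Fuel reacted = 0.816 × 192 → ξ = 156.7 mol/s.
Outlet (n = n₀ + ν ξ):
  C₂H₅OH: 192 − 1(156.7) = 35.33
  O₂: 1222 − 3(156.7) = 752.3
  N₂: 4598 (inert)
  CO₂: 0 + 2(156.7) = 313.3
  H₂O: 0 + 3(156.7) = 470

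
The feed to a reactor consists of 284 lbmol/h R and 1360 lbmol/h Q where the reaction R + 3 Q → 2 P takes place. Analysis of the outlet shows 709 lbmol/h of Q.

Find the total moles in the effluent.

1210 lbmol/h

For Q: n = n₀ − 3ξ → 709 = 1360 − 3ξ, giving ξ = 217 lbmol/h.
Outlet amounts (n = n₀ + ν ξ):
  R: 284 − 1(217) = 67
  Q: 1360 − 3(217) = 709
  P: 0 + 2(217) = 434
Total out = 67 + 709 + 434 = 1210 lbmol/h.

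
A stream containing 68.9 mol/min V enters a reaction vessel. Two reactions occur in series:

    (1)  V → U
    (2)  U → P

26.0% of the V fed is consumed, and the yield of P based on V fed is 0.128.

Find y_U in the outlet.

0.132

Conversion of V: V consumed = 1ξ₁ = 0.26 × 68.9 → ξ₁ = 17.91 mol/min.
Yield of P: 1ξ₂ / 68.9 = 0.128 → ξ₂ = 8.819 mol/min.
Outlet amounts (n = n₀ + Σ ν·ξ):
  V: 68.9 − 1(17.91) = 50.99
  U: 0 + 1(17.91) − 1(8.819) = 9.095
  P: 0 + 1(8.819) = 8.819
Total out = 68.9 mol/min; y_U = 9.095 / 68.9 = 0.132.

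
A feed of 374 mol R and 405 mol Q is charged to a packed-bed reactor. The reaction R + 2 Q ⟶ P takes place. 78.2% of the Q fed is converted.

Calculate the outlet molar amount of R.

216 mol

Q reacted = 0.782 × 405 = 316.7 mol; ν_Q = −2, so ξ = 316.7/2 = 158.4 mol.
Outlet amounts (n = n₀ + ν ξ):
  R: 374 − 1(158.4) = 215.6
  Q: 405 − 2(158.4) = 88.29
  P: 0 + 1(158.4) = 158.4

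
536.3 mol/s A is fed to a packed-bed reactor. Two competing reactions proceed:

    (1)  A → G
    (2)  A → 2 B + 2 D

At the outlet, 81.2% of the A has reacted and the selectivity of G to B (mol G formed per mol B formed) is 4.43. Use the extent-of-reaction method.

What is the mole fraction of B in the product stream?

Conversion of A: A consumed = 0.812 × 536.3 = 435.5 mol/s = 1ξ₁ + 1ξ₂.
Selectivity: 1ξ₁ / (2ξ₂) = 4.43 → ξ₁ = 8.86 ξ₂.
Substitute: (1·8.86 + 1) ξ₂ = 435.5 → ξ₂ = 44.17 mol/s, ξ₁ = 391.3 mol/s.
Outlet amounts (n = n₀ + Σ ν·ξ):
  A: 536.3 − 1(391.3) − 1(44.17) = 100.8
  G: 0 + 1(391.3) = 391.3
  B: 0 + 2(44.17) = 88.33
  D: 0 + 2(44.17) = 88.33
Total out = 668.8 mol/s; y_B = 88.33 / 668.8 = 0.1321.

0.132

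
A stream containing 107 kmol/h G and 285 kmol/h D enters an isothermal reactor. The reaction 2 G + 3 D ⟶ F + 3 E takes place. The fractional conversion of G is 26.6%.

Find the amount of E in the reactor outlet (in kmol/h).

42.7 kmol/h

G reacted = 0.266 × 107 = 28.46 kmol/h; ν_G = −2, so ξ = 28.46/2 = 14.23 kmol/h.
Outlet amounts (n = n₀ + ν ξ):
  G: 107 − 2(14.23) = 78.54
  D: 285 − 3(14.23) = 242.3
  F: 0 + 1(14.23) = 14.23
  E: 0 + 3(14.23) = 42.69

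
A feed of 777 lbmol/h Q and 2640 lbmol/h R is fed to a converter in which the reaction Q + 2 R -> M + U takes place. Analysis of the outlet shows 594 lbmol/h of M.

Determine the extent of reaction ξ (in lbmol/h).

For M: n = n₀ + 1ξ → 594 = 0 + 1ξ, giving ξ = 594 lbmol/h.
Outlet amounts (n = n₀ + ν ξ):
  Q: 777 − 1(594) = 183
  R: 2640 − 2(594) = 1452
  M: 0 + 1(594) = 594
  U: 0 + 1(594) = 594

ξ = 594 lbmol/h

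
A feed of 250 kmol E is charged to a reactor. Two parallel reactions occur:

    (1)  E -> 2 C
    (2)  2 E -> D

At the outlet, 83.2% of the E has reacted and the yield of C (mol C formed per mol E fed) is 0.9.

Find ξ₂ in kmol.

Yield of C: 2ξ₁ / 250 = 0.9 → ξ₁ = 112.5 kmol.
Conversion of E: 1ξ₁ + 2ξ₂ = 0.832 × 250 = 208 → ξ₂ = 47.75 kmol.
Outlet amounts (n = n₀ + Σ ν·ξ):
  E: 250 − 1(112.5) − 2(47.75) = 42
  C: 0 + 2(112.5) = 225
  D: 0 + 1(47.75) = 47.75

ξ₂ = 47.8 kmol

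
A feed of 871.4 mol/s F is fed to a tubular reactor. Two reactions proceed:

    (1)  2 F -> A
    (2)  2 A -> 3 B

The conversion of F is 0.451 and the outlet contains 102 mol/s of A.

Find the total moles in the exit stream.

722 mol/s

Conversion of F: F consumed = 2ξ₁ = 0.451 × 871.4 → ξ₁ = 196.5 mol/s.
A balance: n_A = 0 + 1ξ₁ − 2ξ₂ = 102 → ξ₂ = (1·196.5 − 102)/2 = 47.25 mol/s.
Outlet amounts (n = n₀ + Σ ν·ξ):
  F: 871.4 − 2(196.5) = 478.4
  A: 0 + 1(196.5) − 2(47.25) = 102
  B: 0 + 3(47.25) = 141.8
Total out = 478.4 + 102 + 141.8 = 722.1 mol/s.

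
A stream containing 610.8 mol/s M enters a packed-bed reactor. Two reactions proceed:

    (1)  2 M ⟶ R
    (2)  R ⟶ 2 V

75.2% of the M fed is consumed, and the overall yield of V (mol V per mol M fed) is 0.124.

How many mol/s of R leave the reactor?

Conversion of M: M consumed = 2ξ₁ = 0.752 × 610.8 → ξ₁ = 229.7 mol/s.
Yield of V: 2ξ₂ / 610.8 = 0.124 → ξ₂ = 37.87 mol/s.
Outlet amounts (n = n₀ + Σ ν·ξ):
  M: 610.8 − 2(229.7) = 151.5
  R: 0 + 1(229.7) − 1(37.87) = 191.8
  V: 0 + 2(37.87) = 75.74

192 mol/s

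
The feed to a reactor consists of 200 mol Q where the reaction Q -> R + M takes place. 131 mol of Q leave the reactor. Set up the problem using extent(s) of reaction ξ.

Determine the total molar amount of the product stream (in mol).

269 mol

For Q: n = n₀ − 1ξ → 131 = 200 − 1ξ, giving ξ = 69 mol.
Outlet amounts (n = n₀ + ν ξ):
  Q: 200 − 1(69) = 131
  R: 0 + 1(69) = 69
  M: 0 + 1(69) = 69
Total out = 131 + 69 + 69 = 269 mol.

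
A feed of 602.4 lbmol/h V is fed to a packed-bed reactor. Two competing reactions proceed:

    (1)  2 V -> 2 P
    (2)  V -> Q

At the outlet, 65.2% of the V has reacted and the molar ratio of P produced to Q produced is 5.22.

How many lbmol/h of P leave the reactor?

330 lbmol/h

Conversion of V: V consumed = 0.652 × 602.4 = 392.8 lbmol/h = 2ξ₁ + 1ξ₂.
Selectivity: 2ξ₁ / (1ξ₂) = 5.22 → ξ₁ = 2.61 ξ₂.
Substitute: (2·2.61 + 1) ξ₂ = 392.8 → ξ₂ = 63.15 lbmol/h, ξ₁ = 164.8 lbmol/h.
Outlet amounts (n = n₀ + Σ ν·ξ):
  V: 602.4 − 2(164.8) − 1(63.15) = 209.6
  P: 0 + 2(164.8) = 329.6
  Q: 0 + 1(63.15) = 63.15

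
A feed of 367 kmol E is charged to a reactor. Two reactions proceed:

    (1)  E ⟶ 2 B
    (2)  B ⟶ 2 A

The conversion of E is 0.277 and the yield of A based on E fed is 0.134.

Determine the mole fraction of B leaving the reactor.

0.362

Conversion of E: E consumed = 1ξ₁ = 0.277 × 367 → ξ₁ = 101.7 kmol.
Yield of A: 2ξ₂ / 367 = 0.134 → ξ₂ = 24.59 kmol.
Outlet amounts (n = n₀ + Σ ν·ξ):
  E: 367 − 1(101.7) = 265.3
  B: 0 + 2(101.7) − 1(24.59) = 178.7
  A: 0 + 2(24.59) = 49.18
Total out = 493.2 kmol; y_B = 178.7 / 493.2 = 0.3624.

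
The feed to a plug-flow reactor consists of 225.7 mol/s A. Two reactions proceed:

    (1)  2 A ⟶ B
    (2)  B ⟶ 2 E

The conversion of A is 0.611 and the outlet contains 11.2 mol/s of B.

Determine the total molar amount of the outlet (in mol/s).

214 mol/s

Conversion of A: A consumed = 2ξ₁ = 0.611 × 225.7 → ξ₁ = 68.95 mol/s.
B balance: n_B = 0 + 1ξ₁ − 1ξ₂ = 11.2 → ξ₂ = (1·68.95 − 11.2)/1 = 57.75 mol/s.
Outlet amounts (n = n₀ + Σ ν·ξ):
  A: 225.7 − 2(68.95) = 87.8
  B: 0 + 1(68.95) − 1(57.75) = 11.2
  E: 0 + 2(57.75) = 115.5
Total out = 87.8 + 11.2 + 115.5 = 214.5 mol/s.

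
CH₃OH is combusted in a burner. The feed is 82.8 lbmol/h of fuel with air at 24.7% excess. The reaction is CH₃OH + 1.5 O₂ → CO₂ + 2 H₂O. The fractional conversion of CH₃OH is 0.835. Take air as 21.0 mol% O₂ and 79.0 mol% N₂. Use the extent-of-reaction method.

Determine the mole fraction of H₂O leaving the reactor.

0.162

Stoichiometric O₂ = 1.5 × 82.8 = 124.2 lbmol/h; O₂ fed = 124.2 × 1.247 = 154.9 lbmol/h.
N₂ fed = 154.9 × 79/21 = 582.6 lbmol/h.
Fuel reacted = 0.835 × 82.8 → ξ = 69.14 lbmol/h.
Outlet (n = n₀ + ν ξ):
  CH₃OH: 82.8 − 1(69.14) = 13.66
  O₂: 154.9 − 1.5(69.14) = 51.17
  N₂: 582.6 (inert)
  CO₂: 0 + 1(69.14) = 69.14
  H₂O: 0 + 2(69.14) = 138.3
Total out = 854.9 lbmol/h; y_H₂O = 138.3 / 854.9 = 0.1617.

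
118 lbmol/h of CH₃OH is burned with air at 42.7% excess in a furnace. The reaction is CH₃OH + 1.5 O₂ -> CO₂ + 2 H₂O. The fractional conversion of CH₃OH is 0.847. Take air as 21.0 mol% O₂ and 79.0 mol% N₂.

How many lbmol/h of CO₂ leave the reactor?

99.9 lbmol/h

Stoichiometric O₂ = 1.5 × 118 = 177 lbmol/h; O₂ fed = 177 × 1.427 = 252.6 lbmol/h.
N₂ fed = 252.6 × 79/21 = 950.2 lbmol/h.
Fuel reacted = 0.847 × 118 → ξ = 99.95 lbmol/h.
Outlet (n = n₀ + ν ξ):
  CH₃OH: 118 − 1(99.95) = 18.05
  O₂: 252.6 − 1.5(99.95) = 102.7
  N₂: 950.2 (inert)
  CO₂: 0 + 1(99.95) = 99.95
  H₂O: 0 + 2(99.95) = 199.9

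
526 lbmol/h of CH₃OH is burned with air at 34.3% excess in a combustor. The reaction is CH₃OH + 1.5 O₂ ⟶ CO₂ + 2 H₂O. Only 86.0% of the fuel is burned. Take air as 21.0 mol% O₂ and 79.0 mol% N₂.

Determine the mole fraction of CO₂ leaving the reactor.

Stoichiometric O₂ = 1.5 × 526 = 789 lbmol/h; O₂ fed = 789 × 1.343 = 1060 lbmol/h.
N₂ fed = 1060 × 79/21 = 3986 lbmol/h.
Fuel reacted = 0.86 × 526 → ξ = 452.4 lbmol/h.
Outlet (n = n₀ + ν ξ):
  CH₃OH: 526 − 1(452.4) = 73.64
  O₂: 1060 − 1.5(452.4) = 381.1
  N₂: 3986 (inert)
  CO₂: 0 + 1(452.4) = 452.4
  H₂O: 0 + 2(452.4) = 904.7
Total out = 5798 lbmol/h; y_CO₂ = 452.4 / 5798 = 0.07802.

0.078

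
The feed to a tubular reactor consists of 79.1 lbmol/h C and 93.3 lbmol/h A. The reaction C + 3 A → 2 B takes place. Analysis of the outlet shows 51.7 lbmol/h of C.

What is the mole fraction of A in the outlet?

For C: n = n₀ − 1ξ → 51.7 = 79.1 − 1ξ, giving ξ = 27.4 lbmol/h.
Outlet amounts (n = n₀ + ν ξ):
  C: 79.1 − 1(27.4) = 51.7
  A: 93.3 − 3(27.4) = 11.1
  B: 0 + 2(27.4) = 54.8
Total out = 117.6 lbmol/h; y_A = 11.1 / 117.6 = 0.09439.

0.0944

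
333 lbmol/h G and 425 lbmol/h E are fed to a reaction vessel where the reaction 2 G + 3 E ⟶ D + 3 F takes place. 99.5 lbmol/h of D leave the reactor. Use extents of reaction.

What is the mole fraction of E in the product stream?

0.192

For D: n = n₀ + 1ξ → 99.5 = 0 + 1ξ, giving ξ = 99.5 lbmol/h.
Outlet amounts (n = n₀ + ν ξ):
  G: 333 − 2(99.5) = 134
  E: 425 − 3(99.5) = 126.5
  D: 0 + 1(99.5) = 99.5
  F: 0 + 3(99.5) = 298.5
Total out = 658.5 lbmol/h; y_E = 126.5 / 658.5 = 0.1921.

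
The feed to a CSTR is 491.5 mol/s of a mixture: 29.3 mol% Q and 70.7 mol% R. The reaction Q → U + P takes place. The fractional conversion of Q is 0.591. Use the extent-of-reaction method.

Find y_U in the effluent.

0.148

Q reacted = 0.591 × 144 = 85.11 mol/s; ν_Q = −1, so ξ = 85.11/1 = 85.11 mol/s.
Outlet amounts (n = n₀ + ν ξ):
  Q: 144 − 1(85.11) = 58.9
  U: 0 + 1(85.11) = 85.11
  P: 0 + 1(85.11) = 85.11
  R: 347.5 (inert)
Total out = 576.6 mol/s; y_U = 85.11 / 576.6 = 0.1476.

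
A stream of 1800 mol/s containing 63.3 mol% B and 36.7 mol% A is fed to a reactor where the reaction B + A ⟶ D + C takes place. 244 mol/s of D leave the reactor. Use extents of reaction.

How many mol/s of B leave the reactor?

For D: n = n₀ + 1ξ → 244 = 0 + 1ξ, giving ξ = 244 mol/s.
Outlet amounts (n = n₀ + ν ξ):
  B: 1139 − 1(244) = 895.4
  A: 660.6 − 1(244) = 416.6
  D: 0 + 1(244) = 244
  C: 0 + 1(244) = 244

895 mol/s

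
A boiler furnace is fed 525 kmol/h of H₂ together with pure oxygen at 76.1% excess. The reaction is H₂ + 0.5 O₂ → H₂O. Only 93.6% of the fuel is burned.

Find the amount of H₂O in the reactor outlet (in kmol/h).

491 kmol/h

Stoichiometric O₂ = 0.5 × 525 = 262.5 kmol/h; O₂ fed = 262.5 × 1.761 = 462.3 kmol/h.
Fuel reacted = 0.936 × 525 → ξ = 491.4 kmol/h.
Outlet (n = n₀ + ν ξ):
  H₂: 525 − 1(491.4) = 33.6
  O₂: 462.3 − 0.5(491.4) = 216.6
  H₂O: 0 + 1(491.4) = 491.4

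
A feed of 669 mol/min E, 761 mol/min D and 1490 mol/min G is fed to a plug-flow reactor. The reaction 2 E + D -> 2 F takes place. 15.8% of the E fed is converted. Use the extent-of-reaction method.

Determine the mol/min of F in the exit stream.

106 mol/min

E reacted = 0.158 × 669 = 105.7 mol/min; ν_E = −2, so ξ = 105.7/2 = 52.85 mol/min.
Outlet amounts (n = n₀ + ν ξ):
  E: 669 − 2(52.85) = 563.3
  D: 761 − 1(52.85) = 708.1
  F: 0 + 2(52.85) = 105.7
  G: 1490 (inert)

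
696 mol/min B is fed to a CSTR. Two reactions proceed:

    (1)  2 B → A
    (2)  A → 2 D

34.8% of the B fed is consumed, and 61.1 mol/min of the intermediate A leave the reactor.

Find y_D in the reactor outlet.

Conversion of B: B consumed = 2ξ₁ = 0.348 × 696 → ξ₁ = 121.1 mol/min.
A balance: n_A = 0 + 1ξ₁ − 1ξ₂ = 61.1 → ξ₂ = (1·121.1 − 61.1)/1 = 60 mol/min.
Outlet amounts (n = n₀ + Σ ν·ξ):
  B: 696 − 2(121.1) = 453.8
  A: 0 + 1(121.1) − 1(60) = 61.1
  D: 0 + 2(60) = 120
Total out = 634.9 mol/min; y_D = 120 / 634.9 = 0.189.

0.189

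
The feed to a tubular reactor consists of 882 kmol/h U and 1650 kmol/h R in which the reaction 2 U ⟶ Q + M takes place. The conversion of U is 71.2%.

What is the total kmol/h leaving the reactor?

2530 kmol/h

U reacted = 0.712 × 882 = 628 kmol/h; ν_U = −2, so ξ = 628/2 = 314 kmol/h.
Outlet amounts (n = n₀ + ν ξ):
  U: 882 − 2(314) = 254
  Q: 0 + 1(314) = 314
  M: 0 + 1(314) = 314
  R: 1650 (inert)
Total out = 254 + 314 + 314 + 1650 = 2532 kmol/h.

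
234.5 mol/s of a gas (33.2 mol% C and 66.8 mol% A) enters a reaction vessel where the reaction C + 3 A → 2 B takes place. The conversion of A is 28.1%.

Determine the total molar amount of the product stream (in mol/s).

A reacted = 0.281 × 156.6 = 44.02 mol/s; ν_A = −3, so ξ = 44.02/3 = 14.67 mol/s.
Outlet amounts (n = n₀ + ν ξ):
  C: 77.85 − 1(14.67) = 63.18
  A: 156.6 − 3(14.67) = 112.6
  B: 0 + 2(14.67) = 29.35
Total out = 63.18 + 112.6 + 29.35 = 205.2 mol/s.

205 mol/s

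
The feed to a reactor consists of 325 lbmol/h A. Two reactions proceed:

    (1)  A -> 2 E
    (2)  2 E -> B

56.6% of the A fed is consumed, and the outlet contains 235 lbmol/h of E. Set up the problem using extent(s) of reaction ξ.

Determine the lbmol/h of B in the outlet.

66.4 lbmol/h

Conversion of A: A consumed = 1ξ₁ = 0.566 × 325 → ξ₁ = 183.9 lbmol/h.
E balance: n_E = 0 + 2ξ₁ − 2ξ₂ = 235 → ξ₂ = (2·183.9 − 235)/2 = 66.45 lbmol/h.
Outlet amounts (n = n₀ + Σ ν·ξ):
  A: 325 − 1(183.9) = 141.1
  E: 0 + 2(183.9) − 2(66.45) = 235
  B: 0 + 1(66.45) = 66.45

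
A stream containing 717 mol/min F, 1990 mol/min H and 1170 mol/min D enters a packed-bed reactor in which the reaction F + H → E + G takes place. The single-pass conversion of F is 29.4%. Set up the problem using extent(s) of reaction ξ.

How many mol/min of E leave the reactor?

F reacted = 0.294 × 717 = 210.8 mol/min; ν_F = −1, so ξ = 210.8/1 = 210.8 mol/min.
Outlet amounts (n = n₀ + ν ξ):
  F: 717 − 1(210.8) = 506.2
  H: 1990 − 1(210.8) = 1779
  E: 0 + 1(210.8) = 210.8
  G: 0 + 1(210.8) = 210.8
  D: 1170 (inert)

211 mol/min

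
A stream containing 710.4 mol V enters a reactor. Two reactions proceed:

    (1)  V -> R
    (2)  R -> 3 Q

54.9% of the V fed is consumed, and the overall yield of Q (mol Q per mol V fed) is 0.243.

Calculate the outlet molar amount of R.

332 mol

Conversion of V: V consumed = 1ξ₁ = 0.549 × 710.4 → ξ₁ = 390 mol.
Yield of Q: 3ξ₂ / 710.4 = 0.243 → ξ₂ = 57.54 mol.
Outlet amounts (n = n₀ + Σ ν·ξ):
  V: 710.4 − 1(390) = 320.4
  R: 0 + 1(390) − 1(57.54) = 332.5
  Q: 0 + 3(57.54) = 172.6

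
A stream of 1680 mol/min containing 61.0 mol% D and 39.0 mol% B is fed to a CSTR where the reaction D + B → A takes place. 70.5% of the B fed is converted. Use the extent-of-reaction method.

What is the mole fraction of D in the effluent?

0.462

B reacted = 0.705 × 655.2 = 461.9 mol/min; ν_B = −1, so ξ = 461.9/1 = 461.9 mol/min.
Outlet amounts (n = n₀ + ν ξ):
  D: 1025 − 1(461.9) = 562.9
  B: 655.2 − 1(461.9) = 193.3
  A: 0 + 1(461.9) = 461.9
Total out = 1218 mol/min; y_D = 562.9 / 1218 = 0.4621.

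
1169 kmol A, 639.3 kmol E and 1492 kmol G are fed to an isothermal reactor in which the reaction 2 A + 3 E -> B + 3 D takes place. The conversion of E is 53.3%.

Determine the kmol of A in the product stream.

942 kmol

E reacted = 0.533 × 639.3 = 340.7 kmol; ν_E = −3, so ξ = 340.7/3 = 113.6 kmol.
Outlet amounts (n = n₀ + ν ξ):
  A: 1169 − 2(113.6) = 941.8
  E: 639.3 − 3(113.6) = 298.6
  B: 0 + 1(113.6) = 113.6
  D: 0 + 3(113.6) = 340.7
  G: 1492 (inert)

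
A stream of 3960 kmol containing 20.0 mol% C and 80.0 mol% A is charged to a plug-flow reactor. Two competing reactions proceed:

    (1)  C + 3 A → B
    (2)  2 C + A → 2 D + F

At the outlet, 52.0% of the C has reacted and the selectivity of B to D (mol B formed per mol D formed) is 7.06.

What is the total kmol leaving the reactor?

2880 kmol

Conversion of C: C consumed = 0.52 × 792 = 411.8 kmol = 1ξ₁ + 2ξ₂.
Selectivity: 1ξ₁ / (2ξ₂) = 7.06 → ξ₁ = 14.12 ξ₂.
Substitute: (1·14.12 + 2) ξ₂ = 411.8 → ξ₂ = 25.55 kmol, ξ₁ = 360.7 kmol.
Outlet amounts (n = n₀ + Σ ν·ξ):
  C: 792 − 1(360.7) − 2(25.55) = 380.2
  A: 3168 − 3(360.7) − 1(25.55) = 2060
  B: 0 + 1(360.7) = 360.7
  D: 0 + 2(25.55) = 51.1
  F: 0 + 1(25.55) = 25.55
Total out = 380.2 + 2060 + 360.7 + 51.1 + 25.55 = 2878 kmol.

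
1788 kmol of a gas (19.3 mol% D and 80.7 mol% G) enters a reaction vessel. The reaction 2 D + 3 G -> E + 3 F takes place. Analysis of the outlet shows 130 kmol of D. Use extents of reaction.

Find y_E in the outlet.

0.064

For D: n = n₀ − 2ξ → 130 = 345.1 − 2ξ, giving ξ = 107.5 kmol.
Outlet amounts (n = n₀ + ν ξ):
  D: 345.1 − 2(107.5) = 130
  G: 1443 − 3(107.5) = 1120
  E: 0 + 1(107.5) = 107.5
  F: 0 + 3(107.5) = 322.6
Total out = 1680 kmol; y_E = 107.5 / 1680 = 0.064.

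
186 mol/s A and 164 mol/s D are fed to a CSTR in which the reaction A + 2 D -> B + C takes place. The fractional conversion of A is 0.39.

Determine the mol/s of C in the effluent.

A reacted = 0.39 × 186 = 72.54 mol/s; ν_A = −1, so ξ = 72.54/1 = 72.54 mol/s.
Outlet amounts (n = n₀ + ν ξ):
  A: 186 − 1(72.54) = 113.5
  D: 164 − 2(72.54) = 18.92
  B: 0 + 1(72.54) = 72.54
  C: 0 + 1(72.54) = 72.54

72.5 mol/s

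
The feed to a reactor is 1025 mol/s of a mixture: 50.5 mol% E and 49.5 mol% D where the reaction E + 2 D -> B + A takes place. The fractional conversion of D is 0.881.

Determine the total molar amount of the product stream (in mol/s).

D reacted = 0.881 × 507.4 = 447 mol/s; ν_D = −2, so ξ = 447/2 = 223.5 mol/s.
Outlet amounts (n = n₀ + ν ξ):
  E: 517.6 − 1(223.5) = 294.1
  D: 507.4 − 2(223.5) = 60.38
  B: 0 + 1(223.5) = 223.5
  A: 0 + 1(223.5) = 223.5
Total out = 294.1 + 60.38 + 223.5 + 223.5 = 801.5 mol/s.

802 mol/s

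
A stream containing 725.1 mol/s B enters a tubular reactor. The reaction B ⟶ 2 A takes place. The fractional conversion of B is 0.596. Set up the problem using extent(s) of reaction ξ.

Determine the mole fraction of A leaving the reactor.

B reacted = 0.596 × 725.1 = 432.2 mol/s; ν_B = −1, so ξ = 432.2/1 = 432.2 mol/s.
Outlet amounts (n = n₀ + ν ξ):
  B: 725.1 − 1(432.2) = 292.9
  A: 0 + 2(432.2) = 864.3
Total out = 1157 mol/s; y_A = 864.3 / 1157 = 0.7469.

0.747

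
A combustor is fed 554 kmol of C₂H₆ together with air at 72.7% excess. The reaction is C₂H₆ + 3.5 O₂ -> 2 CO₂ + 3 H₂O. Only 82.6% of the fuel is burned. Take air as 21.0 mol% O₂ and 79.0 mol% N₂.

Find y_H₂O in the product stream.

0.0821

Stoichiometric O₂ = 3.5 × 554 = 1939 kmol; O₂ fed = 1939 × 1.727 = 3349 kmol.
N₂ fed = 3349 × 79/21 = 12600 kmol.
Fuel reacted = 0.826 × 554 → ξ = 457.6 kmol.
Outlet (n = n₀ + ν ξ):
  C₂H₆: 554 − 1(457.6) = 96.4
  O₂: 3349 − 3.5(457.6) = 1747
  N₂: 12600 (inert)
  CO₂: 0 + 2(457.6) = 915.2
  H₂O: 0 + 3(457.6) = 1373
Total out = 16730 kmol; y_H₂O = 1373 / 16730 = 0.08206.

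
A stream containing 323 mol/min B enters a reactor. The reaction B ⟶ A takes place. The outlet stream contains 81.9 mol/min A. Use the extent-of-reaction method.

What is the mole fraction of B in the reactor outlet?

For A: n = n₀ + 1ξ → 81.9 = 0 + 1ξ, giving ξ = 81.9 mol/min.
Outlet amounts (n = n₀ + ν ξ):
  B: 323 − 1(81.9) = 241.1
  A: 0 + 1(81.9) = 81.9
Total out = 323 mol/min; y_B = 241.1 / 323 = 0.7464.

0.746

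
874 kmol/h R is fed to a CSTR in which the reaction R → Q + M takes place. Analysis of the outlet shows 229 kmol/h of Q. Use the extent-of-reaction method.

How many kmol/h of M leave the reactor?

For Q: n = n₀ + 1ξ → 229 = 0 + 1ξ, giving ξ = 229 kmol/h.
Outlet amounts (n = n₀ + ν ξ):
  R: 874 − 1(229) = 645
  Q: 0 + 1(229) = 229
  M: 0 + 1(229) = 229

229 kmol/h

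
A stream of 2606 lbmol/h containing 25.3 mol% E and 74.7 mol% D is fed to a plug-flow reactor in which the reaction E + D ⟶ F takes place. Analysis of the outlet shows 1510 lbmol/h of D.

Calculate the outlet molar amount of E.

For D: n = n₀ − 1ξ → 1510 = 1947 − 1ξ, giving ξ = 436.7 lbmol/h.
Outlet amounts (n = n₀ + ν ξ):
  E: 659.3 − 1(436.7) = 222.6
  D: 1947 − 1(436.7) = 1510
  F: 0 + 1(436.7) = 436.7

223 lbmol/h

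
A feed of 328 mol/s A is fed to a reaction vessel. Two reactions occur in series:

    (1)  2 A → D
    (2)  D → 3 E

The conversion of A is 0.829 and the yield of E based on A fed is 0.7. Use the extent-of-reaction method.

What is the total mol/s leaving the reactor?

Conversion of A: A consumed = 2ξ₁ = 0.829 × 328 → ξ₁ = 136 mol/s.
Yield of E: 3ξ₂ / 328 = 0.7 → ξ₂ = 76.53 mol/s.
Outlet amounts (n = n₀ + Σ ν·ξ):
  A: 328 − 2(136) = 56.09
  D: 0 + 1(136) − 1(76.53) = 59.42
  E: 0 + 3(76.53) = 229.6
Total out = 56.09 + 59.42 + 229.6 = 345.1 mol/s.

345 mol/s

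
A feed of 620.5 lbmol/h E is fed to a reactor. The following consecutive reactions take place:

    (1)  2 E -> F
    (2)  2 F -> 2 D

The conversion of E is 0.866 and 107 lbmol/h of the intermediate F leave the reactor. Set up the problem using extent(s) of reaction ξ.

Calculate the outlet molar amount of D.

Conversion of E: E consumed = 2ξ₁ = 0.866 × 620.5 → ξ₁ = 268.7 lbmol/h.
F balance: n_F = 0 + 1ξ₁ − 2ξ₂ = 107 → ξ₂ = (1·268.7 − 107)/2 = 80.84 lbmol/h.
Outlet amounts (n = n₀ + Σ ν·ξ):
  E: 620.5 − 2(268.7) = 83.15
  F: 0 + 1(268.7) − 2(80.84) = 107
  D: 0 + 2(80.84) = 161.7

162 lbmol/h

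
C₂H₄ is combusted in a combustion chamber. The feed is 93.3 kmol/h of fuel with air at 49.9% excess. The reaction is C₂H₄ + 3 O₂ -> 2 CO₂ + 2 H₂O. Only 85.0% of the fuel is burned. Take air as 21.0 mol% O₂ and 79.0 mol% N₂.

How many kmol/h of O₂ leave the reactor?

182 kmol/h

Stoichiometric O₂ = 3 × 93.3 = 279.9 kmol/h; O₂ fed = 279.9 × 1.499 = 419.6 kmol/h.
N₂ fed = 419.6 × 79/21 = 1578 kmol/h.
Fuel reacted = 0.85 × 93.3 → ξ = 79.3 kmol/h.
Outlet (n = n₀ + ν ξ):
  C₂H₄: 93.3 − 1(79.3) = 14
  O₂: 419.6 − 3(79.3) = 181.7
  N₂: 1578 (inert)
  CO₂: 0 + 2(79.3) = 158.6
  H₂O: 0 + 2(79.3) = 158.6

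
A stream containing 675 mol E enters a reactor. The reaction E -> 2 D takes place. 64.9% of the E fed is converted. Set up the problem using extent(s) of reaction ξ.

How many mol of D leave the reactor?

E reacted = 0.649 × 675 = 438.1 mol; ν_E = −1, so ξ = 438.1/1 = 438.1 mol.
Outlet amounts (n = n₀ + ν ξ):
  E: 675 − 1(438.1) = 236.9
  D: 0 + 2(438.1) = 876.1

876 mol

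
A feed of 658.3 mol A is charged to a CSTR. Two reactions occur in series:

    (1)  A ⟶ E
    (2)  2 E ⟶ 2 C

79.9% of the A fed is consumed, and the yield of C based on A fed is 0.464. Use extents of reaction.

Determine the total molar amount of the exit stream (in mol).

658 mol

Conversion of A: A consumed = 1ξ₁ = 0.799 × 658.3 → ξ₁ = 526 mol.
Yield of C: 2ξ₂ / 658.3 = 0.464 → ξ₂ = 152.7 mol.
Outlet amounts (n = n₀ + Σ ν·ξ):
  A: 658.3 − 1(526) = 132.3
  E: 0 + 1(526) − 2(152.7) = 220.5
  C: 0 + 2(152.7) = 305.5
Total out = 132.3 + 220.5 + 305.5 = 658.3 mol.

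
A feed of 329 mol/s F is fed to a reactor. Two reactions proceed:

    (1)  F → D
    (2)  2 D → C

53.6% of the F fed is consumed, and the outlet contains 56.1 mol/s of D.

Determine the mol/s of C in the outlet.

Conversion of F: F consumed = 1ξ₁ = 0.536 × 329 → ξ₁ = 176.3 mol/s.
D balance: n_D = 0 + 1ξ₁ − 2ξ₂ = 56.1 → ξ₂ = (1·176.3 − 56.1)/2 = 60.12 mol/s.
Outlet amounts (n = n₀ + Σ ν·ξ):
  F: 329 − 1(176.3) = 152.7
  D: 0 + 1(176.3) − 2(60.12) = 56.1
  C: 0 + 1(60.12) = 60.12

60.1 mol/s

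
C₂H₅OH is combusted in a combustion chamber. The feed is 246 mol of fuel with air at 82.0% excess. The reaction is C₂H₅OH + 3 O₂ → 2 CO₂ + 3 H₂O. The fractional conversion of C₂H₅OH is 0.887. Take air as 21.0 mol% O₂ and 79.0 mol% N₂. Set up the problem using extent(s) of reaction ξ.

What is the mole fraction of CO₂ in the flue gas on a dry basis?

0.0703

Stoichiometric O₂ = 3 × 246 = 738 mol; O₂ fed = 738 × 1.820 = 1343 mol.
N₂ fed = 1343 × 79/21 = 5053 mol.
Fuel reacted = 0.887 × 246 → ξ = 218.2 mol.
Outlet (n = n₀ + ν ξ):
  C₂H₅OH: 246 − 1(218.2) = 27.8
  O₂: 1343 − 3(218.2) = 688.6
  N₂: 5053 (inert)
  CO₂: 0 + 2(218.2) = 436.4
  H₂O: 0 + 3(218.2) = 654.6
Dry total = 6206 mol; y_CO₂ (dry) = 436.4 / 6206 = 0.07032.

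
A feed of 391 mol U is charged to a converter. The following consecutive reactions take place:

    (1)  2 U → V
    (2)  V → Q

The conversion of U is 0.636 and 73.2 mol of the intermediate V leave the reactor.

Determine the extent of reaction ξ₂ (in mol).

ξ₂ = 51.1 mol

Conversion of U: U consumed = 2ξ₁ = 0.636 × 391 → ξ₁ = 124.3 mol.
V balance: n_V = 0 + 1ξ₁ − 1ξ₂ = 73.2 → ξ₂ = (1·124.3 − 73.2)/1 = 51.14 mol.
Outlet amounts (n = n₀ + Σ ν·ξ):
  U: 391 − 2(124.3) = 142.3
  V: 0 + 1(124.3) − 1(51.14) = 73.2
  Q: 0 + 1(51.14) = 51.14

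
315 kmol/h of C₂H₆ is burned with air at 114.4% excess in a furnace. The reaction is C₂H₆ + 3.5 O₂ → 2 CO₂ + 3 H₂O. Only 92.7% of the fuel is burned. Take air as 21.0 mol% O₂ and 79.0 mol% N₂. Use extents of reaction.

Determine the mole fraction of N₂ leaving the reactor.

0.759

Stoichiometric O₂ = 3.5 × 315 = 1102 kmol/h; O₂ fed = 1102 × 2.144 = 2364 kmol/h.
N₂ fed = 2364 × 79/21 = 8892 kmol/h.
Fuel reacted = 0.927 × 315 → ξ = 292 kmol/h.
Outlet (n = n₀ + ν ξ):
  C₂H₆: 315 − 1(292) = 23
  O₂: 2364 − 3.5(292) = 1342
  N₂: 8892 (inert)
  CO₂: 0 + 2(292) = 584
  H₂O: 0 + 3(292) = 876
Total out = 11720 kmol/h; y_N₂ = 8892 / 11720 = 0.7589.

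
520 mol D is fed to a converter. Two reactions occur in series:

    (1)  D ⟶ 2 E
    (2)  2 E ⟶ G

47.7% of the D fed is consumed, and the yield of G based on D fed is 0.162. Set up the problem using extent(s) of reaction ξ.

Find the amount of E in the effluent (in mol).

328 mol

Conversion of D: D consumed = 1ξ₁ = 0.477 × 520 → ξ₁ = 248 mol.
Yield of G: 1ξ₂ / 520 = 0.162 → ξ₂ = 84.24 mol.
Outlet amounts (n = n₀ + Σ ν·ξ):
  D: 520 − 1(248) = 272
  E: 0 + 2(248) − 2(84.24) = 327.6
  G: 0 + 1(84.24) = 84.24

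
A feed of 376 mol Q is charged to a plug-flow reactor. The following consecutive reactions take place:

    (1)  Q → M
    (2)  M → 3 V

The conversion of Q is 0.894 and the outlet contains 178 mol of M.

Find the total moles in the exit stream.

Conversion of Q: Q consumed = 1ξ₁ = 0.894 × 376 → ξ₁ = 336.1 mol.
M balance: n_M = 0 + 1ξ₁ − 1ξ₂ = 178 → ξ₂ = (1·336.1 − 178)/1 = 158.1 mol.
Outlet amounts (n = n₀ + Σ ν·ξ):
  Q: 376 − 1(336.1) = 39.86
  M: 0 + 1(336.1) − 1(158.1) = 178
  V: 0 + 3(158.1) = 474.4
Total out = 39.86 + 178 + 474.4 = 692.3 mol.

692 mol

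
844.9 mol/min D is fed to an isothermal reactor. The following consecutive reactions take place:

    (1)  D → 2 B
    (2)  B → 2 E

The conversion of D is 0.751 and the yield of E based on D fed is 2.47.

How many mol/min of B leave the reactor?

226 mol/min

Conversion of D: D consumed = 1ξ₁ = 0.751 × 844.9 → ξ₁ = 634.5 mol/min.
Yield of E: 2ξ₂ / 844.9 = 2.47 → ξ₂ = 1043 mol/min.
Outlet amounts (n = n₀ + Σ ν·ξ):
  D: 844.9 − 1(634.5) = 210.4
  B: 0 + 2(634.5) − 1(1043) = 225.6
  E: 0 + 2(1043) = 2087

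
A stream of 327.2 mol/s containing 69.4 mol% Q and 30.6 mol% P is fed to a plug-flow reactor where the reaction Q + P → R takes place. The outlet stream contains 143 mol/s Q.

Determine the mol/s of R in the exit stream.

84.1 mol/s

For Q: n = n₀ − 1ξ → 143 = 227.1 − 1ξ, giving ξ = 84.08 mol/s.
Outlet amounts (n = n₀ + ν ξ):
  Q: 227.1 − 1(84.08) = 143
  P: 100.1 − 1(84.08) = 16.05
  R: 0 + 1(84.08) = 84.08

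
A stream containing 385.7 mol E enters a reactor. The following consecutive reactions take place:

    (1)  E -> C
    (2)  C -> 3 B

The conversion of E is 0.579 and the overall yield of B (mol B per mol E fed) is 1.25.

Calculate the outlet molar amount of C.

62.6 mol

Conversion of E: E consumed = 1ξ₁ = 0.579 × 385.7 → ξ₁ = 223.3 mol.
Yield of B: 3ξ₂ / 385.7 = 1.25 → ξ₂ = 160.7 mol.
Outlet amounts (n = n₀ + Σ ν·ξ):
  E: 385.7 − 1(223.3) = 162.4
  C: 0 + 1(223.3) − 1(160.7) = 62.61
  B: 0 + 3(160.7) = 482.1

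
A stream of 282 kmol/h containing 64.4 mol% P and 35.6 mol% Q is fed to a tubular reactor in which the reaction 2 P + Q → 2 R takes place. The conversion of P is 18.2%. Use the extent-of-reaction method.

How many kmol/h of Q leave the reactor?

83.9 kmol/h

P reacted = 0.182 × 181.6 = 33.05 kmol/h; ν_P = −2, so ξ = 33.05/2 = 16.53 kmol/h.
Outlet amounts (n = n₀ + ν ξ):
  P: 181.6 − 2(16.53) = 148.6
  Q: 100.4 − 1(16.53) = 83.87
  R: 0 + 2(16.53) = 33.05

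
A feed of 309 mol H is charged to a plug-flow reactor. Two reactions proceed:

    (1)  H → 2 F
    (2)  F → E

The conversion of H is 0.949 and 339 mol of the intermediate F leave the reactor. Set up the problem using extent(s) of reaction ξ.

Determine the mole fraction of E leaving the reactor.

Conversion of H: H consumed = 1ξ₁ = 0.949 × 309 → ξ₁ = 293.2 mol.
F balance: n_F = 0 + 2ξ₁ − 1ξ₂ = 339 → ξ₂ = (2·293.2 − 339)/1 = 247.5 mol.
Outlet amounts (n = n₀ + Σ ν·ξ):
  H: 309 − 1(293.2) = 15.76
  F: 0 + 2(293.2) − 1(247.5) = 339
  E: 0 + 1(247.5) = 247.5
Total out = 602.2 mol; y_E = 247.5 / 602.2 = 0.4109.

0.411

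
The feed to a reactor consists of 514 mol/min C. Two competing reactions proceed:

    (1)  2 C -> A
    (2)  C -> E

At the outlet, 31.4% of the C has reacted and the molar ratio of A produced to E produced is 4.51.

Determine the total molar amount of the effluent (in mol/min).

Conversion of C: C consumed = 0.314 × 514 = 161.4 mol/min = 2ξ₁ + 1ξ₂.
Selectivity: 1ξ₁ / (1ξ₂) = 4.51 → ξ₁ = 4.51 ξ₂.
Substitute: (2·4.51 + 1) ξ₂ = 161.4 → ξ₂ = 16.11 mol/min, ξ₁ = 72.64 mol/min.
Outlet amounts (n = n₀ + Σ ν·ξ):
  C: 514 − 2(72.64) − 1(16.11) = 352.6
  A: 0 + 1(72.64) = 72.64
  E: 0 + 1(16.11) = 16.11
Total out = 352.6 + 72.64 + 16.11 = 441.4 mol/min.

441 mol/min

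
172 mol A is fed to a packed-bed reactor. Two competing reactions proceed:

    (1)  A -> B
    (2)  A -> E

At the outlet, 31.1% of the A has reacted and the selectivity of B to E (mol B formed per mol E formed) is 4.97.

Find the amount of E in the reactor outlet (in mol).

Conversion of A: A consumed = 0.311 × 172 = 53.49 mol = 1ξ₁ + 1ξ₂.
Selectivity: 1ξ₁ / (1ξ₂) = 4.97 → ξ₁ = 4.97 ξ₂.
Substitute: (1·4.97 + 1) ξ₂ = 53.49 → ξ₂ = 8.96 mol, ξ₁ = 44.53 mol.
Outlet amounts (n = n₀ + Σ ν·ξ):
  A: 172 − 1(44.53) − 1(8.96) = 118.5
  B: 0 + 1(44.53) = 44.53
  E: 0 + 1(8.96) = 8.96

8.96 mol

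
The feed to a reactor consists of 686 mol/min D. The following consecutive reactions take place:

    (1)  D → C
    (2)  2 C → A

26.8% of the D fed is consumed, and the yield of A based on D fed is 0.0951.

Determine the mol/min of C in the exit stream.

Conversion of D: D consumed = 1ξ₁ = 0.268 × 686 → ξ₁ = 183.8 mol/min.
Yield of A: 1ξ₂ / 686 = 0.0951 → ξ₂ = 65.24 mol/min.
Outlet amounts (n = n₀ + Σ ν·ξ):
  D: 686 − 1(183.8) = 502.2
  C: 0 + 1(183.8) − 2(65.24) = 53.37
  A: 0 + 1(65.24) = 65.24

53.4 mol/min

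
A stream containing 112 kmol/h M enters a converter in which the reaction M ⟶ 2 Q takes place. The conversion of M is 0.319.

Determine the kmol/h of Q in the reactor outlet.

71.5 kmol/h

M reacted = 0.319 × 112 = 35.73 kmol/h; ν_M = −1, so ξ = 35.73/1 = 35.73 kmol/h.
Outlet amounts (n = n₀ + ν ξ):
  M: 112 − 1(35.73) = 76.27
  Q: 0 + 2(35.73) = 71.46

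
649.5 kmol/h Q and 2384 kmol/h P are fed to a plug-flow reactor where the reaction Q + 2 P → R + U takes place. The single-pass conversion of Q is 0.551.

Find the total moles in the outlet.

2680 kmol/h

Q reacted = 0.551 × 649.5 = 357.9 kmol/h; ν_Q = −1, so ξ = 357.9/1 = 357.9 kmol/h.
Outlet amounts (n = n₀ + ν ξ):
  Q: 649.5 − 1(357.9) = 291.6
  P: 2384 − 2(357.9) = 1668
  R: 0 + 1(357.9) = 357.9
  U: 0 + 1(357.9) = 357.9
Total out = 291.6 + 1668 + 357.9 + 357.9 = 2676 kmol/h.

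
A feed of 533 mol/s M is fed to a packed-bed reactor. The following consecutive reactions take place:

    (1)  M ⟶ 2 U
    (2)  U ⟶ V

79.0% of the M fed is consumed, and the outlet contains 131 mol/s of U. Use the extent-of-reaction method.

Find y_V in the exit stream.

0.745

Conversion of M: M consumed = 1ξ₁ = 0.79 × 533 → ξ₁ = 421.1 mol/s.
U balance: n_U = 0 + 2ξ₁ − 1ξ₂ = 131 → ξ₂ = (2·421.1 − 131)/1 = 711.1 mol/s.
Outlet amounts (n = n₀ + Σ ν·ξ):
  M: 533 − 1(421.1) = 111.9
  U: 0 + 2(421.1) − 1(711.1) = 131
  V: 0 + 1(711.1) = 711.1
Total out = 954.1 mol/s; y_V = 711.1 / 954.1 = 0.7454.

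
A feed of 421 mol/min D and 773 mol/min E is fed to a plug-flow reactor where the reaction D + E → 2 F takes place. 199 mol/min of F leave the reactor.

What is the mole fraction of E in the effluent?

For F: n = n₀ + 2ξ → 199 = 0 + 2ξ, giving ξ = 99.5 mol/min.
Outlet amounts (n = n₀ + ν ξ):
  D: 421 − 1(99.5) = 321.5
  E: 773 − 1(99.5) = 673.5
  F: 0 + 2(99.5) = 199
Total out = 1194 mol/min; y_E = 673.5 / 1194 = 0.5641.

0.564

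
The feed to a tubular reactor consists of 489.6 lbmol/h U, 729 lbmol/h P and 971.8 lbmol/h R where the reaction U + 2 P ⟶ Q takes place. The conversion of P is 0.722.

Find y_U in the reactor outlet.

0.136

P reacted = 0.722 × 729 = 526.3 lbmol/h; ν_P = −2, so ξ = 526.3/2 = 263.2 lbmol/h.
Outlet amounts (n = n₀ + ν ξ):
  U: 489.6 − 1(263.2) = 226.4
  P: 729 − 2(263.2) = 202.7
  Q: 0 + 1(263.2) = 263.2
  R: 971.8 (inert)
Total out = 1664 lbmol/h; y_U = 226.4 / 1664 = 0.1361.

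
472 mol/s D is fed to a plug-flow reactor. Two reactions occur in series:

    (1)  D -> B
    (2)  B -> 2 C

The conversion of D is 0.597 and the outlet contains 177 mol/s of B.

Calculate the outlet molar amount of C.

Conversion of D: D consumed = 1ξ₁ = 0.597 × 472 → ξ₁ = 281.8 mol/s.
B balance: n_B = 0 + 1ξ₁ − 1ξ₂ = 177 → ξ₂ = (1·281.8 − 177)/1 = 104.8 mol/s.
Outlet amounts (n = n₀ + Σ ν·ξ):
  D: 472 − 1(281.8) = 190.2
  B: 0 + 1(281.8) − 1(104.8) = 177
  C: 0 + 2(104.8) = 209.6

210 mol/s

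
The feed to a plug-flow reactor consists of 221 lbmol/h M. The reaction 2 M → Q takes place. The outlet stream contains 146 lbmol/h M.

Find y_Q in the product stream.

0.204

For M: n = n₀ − 2ξ → 146 = 221 − 2ξ, giving ξ = 37.5 lbmol/h.
Outlet amounts (n = n₀ + ν ξ):
  M: 221 − 2(37.5) = 146
  Q: 0 + 1(37.5) = 37.5
Total out = 183.5 lbmol/h; y_Q = 37.5 / 183.5 = 0.2044.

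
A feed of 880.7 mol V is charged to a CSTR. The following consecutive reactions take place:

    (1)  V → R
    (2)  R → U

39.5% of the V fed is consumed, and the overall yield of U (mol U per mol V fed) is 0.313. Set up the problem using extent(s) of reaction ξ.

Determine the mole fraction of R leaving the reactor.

Conversion of V: V consumed = 1ξ₁ = 0.395 × 880.7 → ξ₁ = 347.9 mol.
Yield of U: 1ξ₂ / 880.7 = 0.313 → ξ₂ = 275.7 mol.
Outlet amounts (n = n₀ + Σ ν·ξ):
  V: 880.7 − 1(347.9) = 532.8
  R: 0 + 1(347.9) − 1(275.7) = 72.22
  U: 0 + 1(275.7) = 275.7
Total out = 880.7 mol; y_R = 72.22 / 880.7 = 0.082.

0.082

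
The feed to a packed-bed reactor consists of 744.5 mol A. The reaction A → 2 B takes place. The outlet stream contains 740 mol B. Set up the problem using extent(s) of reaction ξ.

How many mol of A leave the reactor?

For B: n = n₀ + 2ξ → 740 = 0 + 2ξ, giving ξ = 370 mol.
Outlet amounts (n = n₀ + ν ξ):
  A: 744.5 − 1(370) = 374.5
  B: 0 + 2(370) = 740

374 mol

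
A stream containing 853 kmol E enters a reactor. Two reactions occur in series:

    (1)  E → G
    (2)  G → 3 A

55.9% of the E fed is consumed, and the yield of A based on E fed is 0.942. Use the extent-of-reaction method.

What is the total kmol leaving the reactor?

Conversion of E: E consumed = 1ξ₁ = 0.559 × 853 → ξ₁ = 476.8 kmol.
Yield of A: 3ξ₂ / 853 = 0.942 → ξ₂ = 267.8 kmol.
Outlet amounts (n = n₀ + Σ ν·ξ):
  E: 853 − 1(476.8) = 376.2
  G: 0 + 1(476.8) − 1(267.8) = 209
  A: 0 + 3(267.8) = 803.5
Total out = 376.2 + 209 + 803.5 = 1389 kmol.

1390 kmol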